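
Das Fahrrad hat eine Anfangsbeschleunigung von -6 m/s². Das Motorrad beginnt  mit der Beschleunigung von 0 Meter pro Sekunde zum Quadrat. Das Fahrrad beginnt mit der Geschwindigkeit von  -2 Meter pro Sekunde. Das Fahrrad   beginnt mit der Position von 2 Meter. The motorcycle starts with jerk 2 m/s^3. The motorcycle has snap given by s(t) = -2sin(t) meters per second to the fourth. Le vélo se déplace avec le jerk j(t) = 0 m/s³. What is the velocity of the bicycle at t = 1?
Starting from jerk j(t) = 0, we take 2 antiderivatives. The antiderivative of jerk is acceleration. Using a(0) = -6, we get a(t) = -6. The integral of acceleration, with v(0) = -2, gives velocity: v(t) = -6·t - 2. From the given velocity equation v(t) = -6·t - 2, we substitute t = 1 to get v = -8.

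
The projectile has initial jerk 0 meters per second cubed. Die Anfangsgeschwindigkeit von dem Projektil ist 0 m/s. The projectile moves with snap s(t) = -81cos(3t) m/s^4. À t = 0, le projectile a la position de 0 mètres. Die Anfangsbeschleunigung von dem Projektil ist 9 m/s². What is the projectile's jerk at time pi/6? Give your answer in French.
Nous devons trouver la primitive de notre équation du snap s(t) = -81·cos(3·t) 1 fois. La primitive du snap, avec j(0) = 0, donne le jerk: j(t) = -27·sin(3·t). En utilisant j(t) = -27·sin(3·t) et en substituant t = pi/6, nous trouvons j = -27.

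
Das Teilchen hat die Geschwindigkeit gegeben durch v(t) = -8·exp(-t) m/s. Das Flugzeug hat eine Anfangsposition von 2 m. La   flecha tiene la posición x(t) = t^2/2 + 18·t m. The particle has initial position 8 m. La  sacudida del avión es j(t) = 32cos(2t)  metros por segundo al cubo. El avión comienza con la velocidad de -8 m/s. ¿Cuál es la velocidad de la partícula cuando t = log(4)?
De la ecuación de la velocidad v(t) = -8·exp(-t), sustituimos t = log(4) para obtener v = -2.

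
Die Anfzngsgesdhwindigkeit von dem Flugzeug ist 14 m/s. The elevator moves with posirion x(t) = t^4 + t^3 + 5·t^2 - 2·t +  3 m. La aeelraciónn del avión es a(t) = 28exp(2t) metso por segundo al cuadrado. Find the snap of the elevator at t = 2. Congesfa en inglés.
To solve this, we need to take 4 derivatives of our position equation x(t) = t^4 + t^3 + 5·t^2 - 2·t + 3. Taking d/dt of x(t), we find v(t) = 4·t^3 + 3·t^2 + 10·t - 2. The derivative of velocity gives acceleration: a(t) = 12·t^2 + 6·t + 10. The derivative of acceleration gives jerk: j(t) = 24·t + 6. Taking d/dt of j(t), we find s(t) = 24. We have snap s(t) = 24. Substituting t = 2: s(2) = 24.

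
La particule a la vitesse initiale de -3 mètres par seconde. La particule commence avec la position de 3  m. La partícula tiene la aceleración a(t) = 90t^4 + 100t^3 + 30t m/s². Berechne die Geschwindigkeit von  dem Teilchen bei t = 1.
Wir müssen die Stammfunktion unserer Gleichung für die Beschleunigung a(t) = 90·t^4 + 100·t^3 + 30·t 1-mal finden. Die Stammfunktion von der Beschleunigung ist die Geschwindigkeit. Mit v(0) = -3 erhalten wir v(t) = 18·t^5 + 25·t^4 + 15·t^2 - 3. Aus der Gleichung für die Geschwindigkeit v(t) = 18·t^5 + 25·t^4 + 15·t^2 - 3, setzen wir t = 1 ein und erhalten v = 55.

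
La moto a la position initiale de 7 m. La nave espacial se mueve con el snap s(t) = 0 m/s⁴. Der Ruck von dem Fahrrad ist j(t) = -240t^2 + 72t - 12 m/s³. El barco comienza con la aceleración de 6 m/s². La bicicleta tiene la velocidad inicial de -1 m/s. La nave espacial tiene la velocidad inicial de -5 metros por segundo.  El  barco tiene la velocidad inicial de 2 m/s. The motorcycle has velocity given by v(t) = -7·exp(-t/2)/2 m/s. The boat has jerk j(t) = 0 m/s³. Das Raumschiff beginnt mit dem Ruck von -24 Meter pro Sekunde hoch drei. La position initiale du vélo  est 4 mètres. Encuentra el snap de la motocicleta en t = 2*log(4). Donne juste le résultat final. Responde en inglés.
The answer is 7/64.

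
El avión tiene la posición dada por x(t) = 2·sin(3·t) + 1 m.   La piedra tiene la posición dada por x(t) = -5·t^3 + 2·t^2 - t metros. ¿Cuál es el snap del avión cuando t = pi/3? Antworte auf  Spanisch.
Debemos derivar nuestra ecuación de la posición x(t) = 2·sin(3·t) + 1 4 veces. La derivada de la posición da la velocidad: v(t) = 6·cos(3·t). Derivando la velocidad, obtenemos la aceleración: a(t) = -18·sin(3·t). La derivada de la aceleración da la sacudida: j(t) = -54·cos(3·t). La derivada de la sacudida da el snap: s(t) = 162·sin(3·t). Tenemos el snap s(t) = 162·sin(3·t). Sustituyendo t = pi/3: s(pi/3) = 0.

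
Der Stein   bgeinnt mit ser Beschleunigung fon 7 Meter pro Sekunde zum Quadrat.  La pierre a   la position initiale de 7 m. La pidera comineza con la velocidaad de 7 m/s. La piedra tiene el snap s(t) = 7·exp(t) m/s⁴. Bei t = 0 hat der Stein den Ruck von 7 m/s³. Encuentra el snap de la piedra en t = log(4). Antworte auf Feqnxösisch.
Nous avons le snap s(t) = 7·exp(t). En substituant t = log(4): s(log(4)) = 28.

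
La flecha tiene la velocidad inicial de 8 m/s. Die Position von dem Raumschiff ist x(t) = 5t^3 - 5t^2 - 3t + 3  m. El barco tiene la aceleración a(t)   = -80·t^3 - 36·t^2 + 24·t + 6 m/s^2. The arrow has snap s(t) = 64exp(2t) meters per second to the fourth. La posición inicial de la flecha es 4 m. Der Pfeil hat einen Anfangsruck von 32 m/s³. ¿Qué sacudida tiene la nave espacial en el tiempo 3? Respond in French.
En partant de la position x(t) = 5·t^3 - 5·t^2 - 3·t + 3, nous prenons 3 dérivées. La dérivée de la position donne la vitesse: v(t) = 15·t^2 - 10·t - 3. En dérivant la vitesse, nous obtenons l'accélération: a(t) = 30·t - 10. En prenant d/dt de a(t), nous trouvons j(t) = 30. De l'équation du jerk j(t) = 30, nous substituons t = 3 pour obtenir j = 30.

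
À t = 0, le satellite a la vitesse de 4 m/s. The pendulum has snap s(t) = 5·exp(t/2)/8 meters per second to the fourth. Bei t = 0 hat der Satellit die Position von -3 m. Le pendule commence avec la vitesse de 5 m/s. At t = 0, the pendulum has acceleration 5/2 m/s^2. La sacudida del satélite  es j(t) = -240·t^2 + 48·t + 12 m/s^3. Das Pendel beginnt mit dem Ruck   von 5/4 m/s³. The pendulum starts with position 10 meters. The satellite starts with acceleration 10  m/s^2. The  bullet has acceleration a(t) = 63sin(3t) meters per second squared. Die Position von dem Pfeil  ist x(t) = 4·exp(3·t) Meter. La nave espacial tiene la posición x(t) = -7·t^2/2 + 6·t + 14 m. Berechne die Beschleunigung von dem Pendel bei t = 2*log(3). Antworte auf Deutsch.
Wir müssen die Stammfunktion unserer Gleichung für den Snap s(t) = 5·exp(t/2)/8 2-mal finden. Die Stammfunktion von dem Snap, mit j(0) = 5/4, ergibt den Ruck: j(t) = 5·exp(t/2)/4. Durch Integration von dem Ruck und Verwendung der Anfangsbedingung a(0) = 5/2, erhalten wir a(t) = 5·exp(t/2)/2. Aus der Gleichung für die Beschleunigung a(t) = 5·exp(t/2)/2, setzen wir t = 2*log(3) ein und erhalten a = 15/2.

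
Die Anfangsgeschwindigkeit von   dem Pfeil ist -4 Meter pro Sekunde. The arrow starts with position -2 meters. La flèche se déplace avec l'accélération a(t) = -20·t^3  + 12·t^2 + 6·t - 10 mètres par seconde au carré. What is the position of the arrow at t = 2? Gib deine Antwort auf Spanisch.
Debemos encontrar la integral de nuestra ecuación de la aceleración a(t) = -20·t^3 + 12·t^2 + 6·t - 10 2 veces. Integrando la aceleración y usando la condición inicial v(0) = -4, obtenemos v(t) = -5·t^4 + 4·t^3 + 3·t^2 - 10·t - 4. Integrando la velocidad y usando la condición inicial x(0) = -2, obtenemos x(t) = -t^5 + t^4 + t^3 - 5·t^2 - 4·t - 2. Usando x(t) = -t^5 + t^4 + t^3 - 5·t^2 - 4·t - 2 y sustituyendo t = 2, encontramos x = -38.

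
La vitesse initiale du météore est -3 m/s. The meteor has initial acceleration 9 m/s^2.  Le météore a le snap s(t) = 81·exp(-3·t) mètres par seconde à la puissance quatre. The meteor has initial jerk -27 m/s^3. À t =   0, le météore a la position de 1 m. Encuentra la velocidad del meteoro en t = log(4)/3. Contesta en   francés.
Nous devons intégrer notre équation du snap s(t) = 81·exp(-3·t) 3 fois. La primitive du snap, avec j(0) = -27, donne le jerk: j(t) = -27·exp(-3·t). En prenant ∫j(t)dt et en appliquant a(0) = 9, nous trouvons a(t) = 9·exp(-3·t). En intégrant l'accélération et en utilisant la condition initiale v(0) = -3, nous obtenons v(t) = -3·exp(-3·t). De l'équation de la vitesse v(t) = -3·exp(-3·t), nous substituons t = log(4)/3 pour obtenir v = -3/4.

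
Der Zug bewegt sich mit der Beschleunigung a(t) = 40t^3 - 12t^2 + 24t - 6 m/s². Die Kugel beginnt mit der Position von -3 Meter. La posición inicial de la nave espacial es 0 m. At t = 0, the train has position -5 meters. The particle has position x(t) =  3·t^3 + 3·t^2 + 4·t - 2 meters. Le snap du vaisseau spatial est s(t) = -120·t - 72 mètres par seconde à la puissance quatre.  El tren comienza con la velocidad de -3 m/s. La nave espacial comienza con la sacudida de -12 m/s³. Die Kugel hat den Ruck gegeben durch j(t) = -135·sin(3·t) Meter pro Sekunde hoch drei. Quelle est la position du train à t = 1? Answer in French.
Nous devons trouver l'intégrale de notre équation de l'accélération a(t) = 40·t^3 - 12·t^2 + 24·t - 6 2 fois. En intégrant l'accélération et en utilisant la condition initiale v(0) = -3, nous obtenons v(t) = 10·t^4 - 4·t^3 + 12·t^2 - 6·t - 3. L'intégrale de la vitesse, avec x(0) = -5, donne la position: x(t) = 2·t^5 - t^4 + 4·t^3 - 3·t^2 - 3·t - 5. Nous avons la position x(t) = 2·t^5 - t^4 + 4·t^3 - 3·t^2 - 3·t - 5. En substituant t = 1: x(1) = -6.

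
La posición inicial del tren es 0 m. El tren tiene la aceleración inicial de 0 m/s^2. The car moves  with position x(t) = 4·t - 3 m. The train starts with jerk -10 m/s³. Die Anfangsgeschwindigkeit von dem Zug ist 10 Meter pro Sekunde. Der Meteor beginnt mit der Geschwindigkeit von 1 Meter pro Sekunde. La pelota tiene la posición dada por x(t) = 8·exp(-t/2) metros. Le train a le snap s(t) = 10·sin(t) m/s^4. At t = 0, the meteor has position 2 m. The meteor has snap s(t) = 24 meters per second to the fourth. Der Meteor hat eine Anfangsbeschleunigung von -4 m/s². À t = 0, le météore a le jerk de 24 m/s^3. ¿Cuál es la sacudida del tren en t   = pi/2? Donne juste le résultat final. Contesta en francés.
La réponse est 0.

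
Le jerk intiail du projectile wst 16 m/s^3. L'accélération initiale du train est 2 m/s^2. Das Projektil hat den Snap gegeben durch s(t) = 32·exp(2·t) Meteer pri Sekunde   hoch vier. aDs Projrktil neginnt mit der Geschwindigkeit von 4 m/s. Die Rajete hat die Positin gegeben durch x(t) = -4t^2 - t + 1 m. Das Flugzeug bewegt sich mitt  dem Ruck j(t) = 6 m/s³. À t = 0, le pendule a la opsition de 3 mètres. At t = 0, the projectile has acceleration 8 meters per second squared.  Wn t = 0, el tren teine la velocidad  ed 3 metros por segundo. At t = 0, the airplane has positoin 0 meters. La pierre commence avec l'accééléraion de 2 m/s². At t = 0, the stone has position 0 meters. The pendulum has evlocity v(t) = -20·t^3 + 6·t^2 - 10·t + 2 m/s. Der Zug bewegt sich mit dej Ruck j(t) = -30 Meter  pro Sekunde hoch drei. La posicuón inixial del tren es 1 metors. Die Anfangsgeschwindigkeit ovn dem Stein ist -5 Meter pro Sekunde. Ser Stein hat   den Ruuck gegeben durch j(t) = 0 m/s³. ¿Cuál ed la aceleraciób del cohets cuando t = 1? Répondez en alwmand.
Wir müssen unsere Gleichung für die Position x(t) = -4·t^2 - t + 1 2-mal ableiten. Die Ableitung von der Position ergibt die Geschwindigkeit: v(t) = -8·t - 1. Die Ableitung von der Geschwindigkeit ergibt die Beschleunigung: a(t) = -8. Wir haben die Beschleunigung a(t) = -8. Durch Einsetzen von t = 1: a(1) = -8.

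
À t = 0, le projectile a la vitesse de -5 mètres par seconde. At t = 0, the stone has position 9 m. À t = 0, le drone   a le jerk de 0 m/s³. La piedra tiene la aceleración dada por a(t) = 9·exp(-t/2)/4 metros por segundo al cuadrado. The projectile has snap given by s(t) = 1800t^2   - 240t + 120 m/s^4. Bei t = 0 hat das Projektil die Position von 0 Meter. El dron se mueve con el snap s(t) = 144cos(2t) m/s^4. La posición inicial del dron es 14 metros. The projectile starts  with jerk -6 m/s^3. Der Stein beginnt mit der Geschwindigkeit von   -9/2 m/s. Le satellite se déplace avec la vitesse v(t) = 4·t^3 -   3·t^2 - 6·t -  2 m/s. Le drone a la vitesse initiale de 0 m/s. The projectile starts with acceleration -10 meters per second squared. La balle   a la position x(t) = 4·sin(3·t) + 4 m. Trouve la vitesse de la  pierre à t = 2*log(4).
Pour résoudre ceci, nous devons prendre 1 primitive de notre équation de l'accélération a(t) = 9·exp(-t/2)/4. L'intégrale de l'accélération, avec v(0) = -9/2, donne la vitesse: v(t) = -9·exp(-t/2)/2. Nous avons la vitesse v(t) = -9·exp(-t/2)/2. En substituant t = 2*log(4): v(2*log(4)) = -9/8.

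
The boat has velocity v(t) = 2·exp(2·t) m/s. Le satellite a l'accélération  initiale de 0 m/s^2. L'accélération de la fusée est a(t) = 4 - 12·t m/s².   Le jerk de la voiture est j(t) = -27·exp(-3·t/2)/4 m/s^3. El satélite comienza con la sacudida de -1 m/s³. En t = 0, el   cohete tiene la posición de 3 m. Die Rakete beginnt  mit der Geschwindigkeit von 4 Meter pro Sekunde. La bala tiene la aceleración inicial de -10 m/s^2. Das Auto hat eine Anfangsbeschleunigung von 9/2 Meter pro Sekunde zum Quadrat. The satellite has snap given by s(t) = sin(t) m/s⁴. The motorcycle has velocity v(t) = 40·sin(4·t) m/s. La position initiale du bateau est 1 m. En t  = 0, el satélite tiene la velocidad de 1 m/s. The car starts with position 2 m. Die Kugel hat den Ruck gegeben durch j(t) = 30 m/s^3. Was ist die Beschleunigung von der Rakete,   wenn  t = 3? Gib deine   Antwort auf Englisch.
From the given acceleration equation a(t) = 4 - 12·t, we substitute t = 3 to get a = -32.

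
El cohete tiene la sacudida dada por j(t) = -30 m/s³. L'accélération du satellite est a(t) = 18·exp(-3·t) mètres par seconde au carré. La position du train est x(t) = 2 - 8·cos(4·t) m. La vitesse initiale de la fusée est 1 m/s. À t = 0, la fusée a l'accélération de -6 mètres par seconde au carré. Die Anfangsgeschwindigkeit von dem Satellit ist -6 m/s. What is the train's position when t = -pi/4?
We have position x(t) = 2 - 8·cos(4·t). Substituting t = -pi/4: x(-pi/4) = 10.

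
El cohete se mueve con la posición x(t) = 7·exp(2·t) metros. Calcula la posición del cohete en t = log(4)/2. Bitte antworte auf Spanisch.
Usando x(t) = 7·exp(2·t) y sustituyendo t = log(4)/2, encontramos x = 28.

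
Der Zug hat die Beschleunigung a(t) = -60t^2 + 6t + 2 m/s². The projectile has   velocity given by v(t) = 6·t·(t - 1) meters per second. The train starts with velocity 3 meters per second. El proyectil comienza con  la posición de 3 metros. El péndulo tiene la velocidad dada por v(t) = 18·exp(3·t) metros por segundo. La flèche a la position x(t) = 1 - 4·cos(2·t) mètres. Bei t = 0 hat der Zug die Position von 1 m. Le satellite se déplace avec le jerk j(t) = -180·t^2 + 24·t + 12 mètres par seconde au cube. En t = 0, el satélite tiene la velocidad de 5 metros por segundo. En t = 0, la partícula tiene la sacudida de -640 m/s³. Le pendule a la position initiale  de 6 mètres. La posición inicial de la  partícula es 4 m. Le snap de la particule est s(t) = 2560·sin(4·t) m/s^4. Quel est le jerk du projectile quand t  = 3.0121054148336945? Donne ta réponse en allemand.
Wir müssen unsere Gleichung für die Geschwindigkeit v(t) = 6·t·(t - 1) 2-mal ableiten. Durch Ableiten von der Geschwindigkeit erhalten wir die Beschleunigung: a(t) = 12·t - 6. Die Ableitung von der Beschleunigung ergibt den Ruck: j(t) = 12. Mit j(t) = 12 und Einsetzen von t = 3.0121054148336945, finden wir j = 12.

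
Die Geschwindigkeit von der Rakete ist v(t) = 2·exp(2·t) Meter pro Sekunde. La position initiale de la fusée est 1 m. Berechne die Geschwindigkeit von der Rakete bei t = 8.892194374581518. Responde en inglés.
Using v(t) = 2·exp(2·t) and substituting t = 8.892194374581518, we find v = 105850251.307022.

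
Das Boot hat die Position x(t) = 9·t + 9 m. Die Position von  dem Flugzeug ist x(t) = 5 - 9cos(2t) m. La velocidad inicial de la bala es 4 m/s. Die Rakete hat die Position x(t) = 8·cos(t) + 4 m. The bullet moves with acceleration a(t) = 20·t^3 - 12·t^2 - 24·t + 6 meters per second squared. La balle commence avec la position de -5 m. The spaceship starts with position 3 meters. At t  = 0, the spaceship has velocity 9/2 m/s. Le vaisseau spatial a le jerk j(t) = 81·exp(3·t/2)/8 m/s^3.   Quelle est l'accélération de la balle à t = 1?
Nous avons l'accélération a(t) = 20·t^3 - 12·t^2 - 24·t + 6. En substituant t = 1: a(1) = -10.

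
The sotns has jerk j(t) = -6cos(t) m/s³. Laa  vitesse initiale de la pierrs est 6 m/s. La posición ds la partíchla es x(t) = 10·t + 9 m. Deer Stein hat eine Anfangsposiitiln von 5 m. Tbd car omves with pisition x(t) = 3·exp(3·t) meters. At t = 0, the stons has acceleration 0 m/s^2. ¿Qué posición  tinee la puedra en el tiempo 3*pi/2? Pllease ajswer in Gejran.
Wir müssen die Stammfunktion unserer Gleichung für den Ruck j(t) = -6·cos(t) 3-mal finden. Mit ∫j(t)dt und Anwendung von a(0) = 0, finden wir a(t) = -6·sin(t). Durch Integration von der Beschleunigung und Verwendung der Anfangsbedingung v(0) = 6, erhalten wir v(t) = 6·cos(t). Durch Integration von der Geschwindigkeit und Verwendung der Anfangsbedingung x(0) = 5, erhalten wir x(t) = 6·sin(t) + 5. Wir haben die Position x(t) = 6·sin(t) + 5. Durch Einsetzen von t = 3*pi/2: x(3*pi/2) = -1.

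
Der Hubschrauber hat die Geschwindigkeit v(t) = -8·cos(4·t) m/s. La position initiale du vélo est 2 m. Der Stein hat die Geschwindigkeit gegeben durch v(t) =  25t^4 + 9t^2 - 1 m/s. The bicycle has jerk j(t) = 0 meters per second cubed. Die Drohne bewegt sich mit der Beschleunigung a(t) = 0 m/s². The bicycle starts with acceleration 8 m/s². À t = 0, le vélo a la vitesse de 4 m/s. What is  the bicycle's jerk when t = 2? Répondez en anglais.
Using j(t) = 0 and substituting t = 2, we find j = 0.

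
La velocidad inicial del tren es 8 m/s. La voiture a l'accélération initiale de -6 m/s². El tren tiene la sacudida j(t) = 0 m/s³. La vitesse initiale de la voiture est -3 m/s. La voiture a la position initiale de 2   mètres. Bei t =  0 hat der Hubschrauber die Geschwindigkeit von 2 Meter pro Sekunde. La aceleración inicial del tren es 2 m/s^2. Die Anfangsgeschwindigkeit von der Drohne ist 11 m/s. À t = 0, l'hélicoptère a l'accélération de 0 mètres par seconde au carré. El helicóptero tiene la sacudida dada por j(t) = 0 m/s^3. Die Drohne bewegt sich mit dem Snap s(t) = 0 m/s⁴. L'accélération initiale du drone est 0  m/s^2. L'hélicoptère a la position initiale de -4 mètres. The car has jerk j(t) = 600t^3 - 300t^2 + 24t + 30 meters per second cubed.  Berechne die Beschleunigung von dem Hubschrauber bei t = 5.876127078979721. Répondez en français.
Nous devons intégrer notre équation du jerk j(t) = 0 1 fois. En prenant ∫j(t)dt et en appliquant a(0) = 0, nous trouvons a(t) = 0. De l'équation de l'accélération a(t) = 0, nous substituons t = 5.876127078979721 pour obtenir a = 0.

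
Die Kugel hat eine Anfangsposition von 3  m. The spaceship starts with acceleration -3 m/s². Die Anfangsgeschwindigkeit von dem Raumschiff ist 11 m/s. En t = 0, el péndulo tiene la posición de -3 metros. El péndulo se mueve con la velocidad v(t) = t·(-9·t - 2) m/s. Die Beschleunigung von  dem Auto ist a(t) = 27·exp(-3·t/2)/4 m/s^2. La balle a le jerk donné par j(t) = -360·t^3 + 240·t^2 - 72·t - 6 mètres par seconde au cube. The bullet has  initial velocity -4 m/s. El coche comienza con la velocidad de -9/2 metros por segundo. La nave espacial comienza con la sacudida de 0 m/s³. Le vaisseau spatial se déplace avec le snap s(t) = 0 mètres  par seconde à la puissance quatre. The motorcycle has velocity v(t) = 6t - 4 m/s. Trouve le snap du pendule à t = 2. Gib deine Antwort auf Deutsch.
Um dies zu lösen, müssen wir 3 Ableitungen unserer Gleichung für die Geschwindigkeit v(t) = t·(-9·t - 2) nehmen. Durch Ableiten von der Geschwindigkeit erhalten wir die Beschleunigung: a(t) = -18·t - 2. Mit d/dt von a(t) finden wir j(t) = -18. Die Ableitung von dem Ruck ergibt den Snap: s(t) = 0. Aus der Gleichung für den Snap s(t) = 0, setzen wir t = 2 ein und erhalten s = 0.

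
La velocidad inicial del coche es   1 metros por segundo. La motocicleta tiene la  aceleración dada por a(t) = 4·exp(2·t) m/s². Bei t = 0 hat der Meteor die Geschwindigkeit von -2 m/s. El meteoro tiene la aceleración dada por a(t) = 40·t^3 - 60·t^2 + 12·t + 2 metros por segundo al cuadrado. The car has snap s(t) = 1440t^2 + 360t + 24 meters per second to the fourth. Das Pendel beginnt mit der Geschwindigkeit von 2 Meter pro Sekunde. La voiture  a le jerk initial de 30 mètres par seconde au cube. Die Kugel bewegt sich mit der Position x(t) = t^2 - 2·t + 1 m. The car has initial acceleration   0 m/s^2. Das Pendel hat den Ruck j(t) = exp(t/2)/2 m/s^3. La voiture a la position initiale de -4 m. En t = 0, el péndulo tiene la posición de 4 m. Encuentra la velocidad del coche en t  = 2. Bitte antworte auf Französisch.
Nous devons trouver la primitive de notre équation du snap s(t) = 1440·t^2 + 360·t + 24 3 fois. En prenant ∫s(t)dt et en appliquant j(0) = 30, nous trouvons j(t) = 480·t^3 + 180·t^2 + 24·t + 30. En prenant ∫j(t)dt et en appliquant a(0) = 0, nous trouvons a(t) = 6·t·(20·t^3 + 10·t^2 + 2·t + 5). En intégrant l'accélération et en utilisant la condition initiale v(0) = 1, nous obtenons v(t) = 24·t^5 + 15·t^4 + 4·t^3 + 15·t^2 + 1. De l'équation de la vitesse v(t) = 24·t^5 + 15·t^4 + 4·t^3 + 15·t^2 + 1, nous substituons t = 2 pour obtenir v = 1101.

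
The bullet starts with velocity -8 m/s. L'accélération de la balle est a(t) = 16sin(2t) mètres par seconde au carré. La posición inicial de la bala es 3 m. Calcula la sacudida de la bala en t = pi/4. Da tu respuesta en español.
Debemos derivar nuestra ecuación de la aceleración a(t) = 16·sin(2·t) 1 vez. Derivando la aceleración, obtenemos la sacudida: j(t) = 32·cos(2·t). De la ecuación de la sacudida j(t) = 32·cos(2·t), sustituimos t = pi/4 para obtener j = 0.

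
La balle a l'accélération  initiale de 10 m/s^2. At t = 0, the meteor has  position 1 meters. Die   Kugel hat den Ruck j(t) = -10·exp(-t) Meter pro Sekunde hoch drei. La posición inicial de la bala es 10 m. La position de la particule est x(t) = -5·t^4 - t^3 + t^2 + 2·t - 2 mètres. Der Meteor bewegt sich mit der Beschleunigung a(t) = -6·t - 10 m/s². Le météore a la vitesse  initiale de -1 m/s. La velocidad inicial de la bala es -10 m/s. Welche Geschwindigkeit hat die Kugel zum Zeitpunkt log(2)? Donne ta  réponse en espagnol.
Para resolver esto, necesitamos tomar 2 antiderivadas de nuestra ecuación de la sacudida j(t) = -10·exp(-t). La antiderivada de la sacudida, con a(0) = 10, da la aceleración: a(t) = 10·exp(-t). Integrando la aceleración y usando la condición inicial v(0) = -10, obtenemos v(t) = -10·exp(-t). Tenemos la velocidad v(t) = -10·exp(-t). Sustituyendo t = log(2): v(log(2)) = -5.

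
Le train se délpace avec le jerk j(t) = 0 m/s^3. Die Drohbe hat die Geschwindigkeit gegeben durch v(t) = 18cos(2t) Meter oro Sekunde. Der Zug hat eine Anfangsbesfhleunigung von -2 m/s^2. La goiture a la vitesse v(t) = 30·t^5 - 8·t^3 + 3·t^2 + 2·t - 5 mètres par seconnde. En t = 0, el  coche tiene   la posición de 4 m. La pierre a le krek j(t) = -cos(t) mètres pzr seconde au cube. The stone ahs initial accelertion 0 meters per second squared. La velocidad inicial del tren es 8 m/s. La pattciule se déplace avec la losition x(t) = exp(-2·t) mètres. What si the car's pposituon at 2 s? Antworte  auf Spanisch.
Para resolver esto, necesitamos tomar 1 antiderivada de nuestra ecuación de la velocidad v(t) = 30·t^5 - 8·t^3 + 3·t^2 + 2·t - 5. Tomando ∫v(t)dt y aplicando x(0) = 4, encontramos x(t) = 5·t^6 - 2·t^4 + t^3 + t^2 - 5·t + 4. Tenemos la posición x(t) = 5·t^6 - 2·t^4 + t^3 + t^2 - 5·t + 4. Sustituyendo t = 2: x(2) = 294.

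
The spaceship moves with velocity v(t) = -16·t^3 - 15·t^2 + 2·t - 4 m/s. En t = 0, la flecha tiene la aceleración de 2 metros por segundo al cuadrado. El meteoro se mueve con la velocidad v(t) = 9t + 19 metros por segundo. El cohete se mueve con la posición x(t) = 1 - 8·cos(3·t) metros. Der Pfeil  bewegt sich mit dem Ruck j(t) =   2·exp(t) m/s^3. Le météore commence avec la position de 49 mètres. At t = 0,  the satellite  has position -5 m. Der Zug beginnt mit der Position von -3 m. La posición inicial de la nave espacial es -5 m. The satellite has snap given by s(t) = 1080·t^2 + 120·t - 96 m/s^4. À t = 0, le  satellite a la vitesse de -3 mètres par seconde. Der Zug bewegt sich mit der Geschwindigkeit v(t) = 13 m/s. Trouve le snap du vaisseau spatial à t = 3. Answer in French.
Pour résoudre ceci, nous devons prendre 3 dérivées de notre équation de la vitesse v(t) = -16·t^3 - 15·t^2 + 2·t - 4. En dérivant la vitesse, nous obtenons l'accélération: a(t) = -48·t^2 - 30·t + 2. En prenant d/dt de a(t), nous trouvons j(t) = -96·t - 30. En prenant d/dt de j(t), nous trouvons s(t) = -96. Nous avons le snap s(t) = -96. En substituant t = 3: s(3) = -96.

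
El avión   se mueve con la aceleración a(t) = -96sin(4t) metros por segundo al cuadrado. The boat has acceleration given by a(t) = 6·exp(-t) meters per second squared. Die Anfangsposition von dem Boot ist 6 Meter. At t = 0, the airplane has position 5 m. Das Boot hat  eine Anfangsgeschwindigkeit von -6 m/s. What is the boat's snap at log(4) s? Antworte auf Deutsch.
Ausgehend von der Beschleunigung a(t) = 6·exp(-t), nehmen wir 2 Ableitungen. Mit d/dt von a(t) finden wir j(t) = -6·exp(-t). Mit d/dt von j(t) finden wir s(t) = 6·exp(-t). Mit s(t) = 6·exp(-t) und Einsetzen von t = log(4), finden wir s = 3/2.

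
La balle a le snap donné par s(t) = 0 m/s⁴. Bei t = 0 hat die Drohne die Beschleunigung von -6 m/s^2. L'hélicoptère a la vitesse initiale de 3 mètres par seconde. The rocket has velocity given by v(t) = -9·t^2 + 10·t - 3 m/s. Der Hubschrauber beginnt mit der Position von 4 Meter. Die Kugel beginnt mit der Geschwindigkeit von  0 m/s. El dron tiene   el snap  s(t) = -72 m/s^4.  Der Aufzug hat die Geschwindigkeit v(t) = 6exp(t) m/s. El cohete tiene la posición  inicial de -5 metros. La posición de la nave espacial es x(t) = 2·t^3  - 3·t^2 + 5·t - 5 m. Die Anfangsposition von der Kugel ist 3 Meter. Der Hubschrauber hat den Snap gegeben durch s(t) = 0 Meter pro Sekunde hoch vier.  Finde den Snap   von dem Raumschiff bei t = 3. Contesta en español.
Para resolver esto, necesitamos tomar 4 derivadas de nuestra ecuación de la posición x(t) = 2·t^3 - 3·t^2 + 5·t - 5. Tomando d/dt de x(t), encontramos v(t) = 6·t^2 - 6·t + 5. Tomando d/dt de v(t), encontramos a(t) = 12·t - 6. Tomando d/dt de a(t), encontramos j(t) = 12. Tomando d/dt de j(t), encontramos s(t) = 0. De la ecuación del snap s(t) = 0, sustituimos t = 3 para obtener s = 0.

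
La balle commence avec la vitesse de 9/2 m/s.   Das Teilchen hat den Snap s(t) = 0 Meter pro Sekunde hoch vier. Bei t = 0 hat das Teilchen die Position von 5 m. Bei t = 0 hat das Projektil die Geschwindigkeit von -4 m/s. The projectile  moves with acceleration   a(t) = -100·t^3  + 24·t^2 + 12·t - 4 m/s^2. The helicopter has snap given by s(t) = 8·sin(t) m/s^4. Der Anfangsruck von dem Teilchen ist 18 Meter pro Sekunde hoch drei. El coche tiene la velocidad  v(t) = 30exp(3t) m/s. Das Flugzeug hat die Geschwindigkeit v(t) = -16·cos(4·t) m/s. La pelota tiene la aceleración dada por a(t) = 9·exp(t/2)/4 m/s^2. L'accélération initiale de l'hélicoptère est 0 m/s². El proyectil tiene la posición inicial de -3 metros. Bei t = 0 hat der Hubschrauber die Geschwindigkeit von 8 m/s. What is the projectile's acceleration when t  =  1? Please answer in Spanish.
Usando a(t) = -100·t^3 + 24·t^2 + 12·t - 4 y sustituyendo t = 1, encontramos a = -68.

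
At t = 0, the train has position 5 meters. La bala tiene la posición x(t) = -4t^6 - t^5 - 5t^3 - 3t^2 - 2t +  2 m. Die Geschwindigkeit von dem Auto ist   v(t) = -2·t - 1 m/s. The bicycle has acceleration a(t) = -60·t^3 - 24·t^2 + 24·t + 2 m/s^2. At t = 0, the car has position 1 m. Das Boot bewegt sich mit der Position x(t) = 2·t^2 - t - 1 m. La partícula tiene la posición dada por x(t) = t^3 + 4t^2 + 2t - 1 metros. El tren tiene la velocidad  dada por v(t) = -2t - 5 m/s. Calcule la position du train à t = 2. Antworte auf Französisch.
En partant de la vitesse v(t) = -2·t - 5, nous prenons 1 primitive. En prenant ∫v(t)dt et en appliquant x(0) = 5, nous trouvons x(t) = -t^2 - 5·t + 5. Nous avons la position x(t) = -t^2 - 5·t + 5. En substituant t = 2: x(2) = -9.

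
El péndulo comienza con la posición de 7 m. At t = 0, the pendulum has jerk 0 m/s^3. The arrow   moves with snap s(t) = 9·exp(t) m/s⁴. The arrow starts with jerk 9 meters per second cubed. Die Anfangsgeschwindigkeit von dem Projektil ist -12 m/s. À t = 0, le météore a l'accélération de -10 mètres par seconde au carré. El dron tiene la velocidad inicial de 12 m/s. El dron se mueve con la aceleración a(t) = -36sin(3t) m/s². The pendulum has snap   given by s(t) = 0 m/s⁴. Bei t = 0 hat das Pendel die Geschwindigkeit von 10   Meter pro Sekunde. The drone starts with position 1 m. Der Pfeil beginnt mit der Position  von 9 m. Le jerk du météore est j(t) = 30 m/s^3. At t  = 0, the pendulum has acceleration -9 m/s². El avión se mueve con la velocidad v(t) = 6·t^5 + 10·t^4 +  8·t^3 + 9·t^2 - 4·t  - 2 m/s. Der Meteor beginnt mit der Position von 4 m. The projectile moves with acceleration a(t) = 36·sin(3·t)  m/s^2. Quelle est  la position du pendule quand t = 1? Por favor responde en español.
Debemos encontrar la antiderivada de nuestra ecuación del snap s(t) = 0 4 veces. Integrando el snap y usando la condición inicial j(0) = 0, obtenemos j(t) = 0. La antiderivada de la sacudida es la aceleración. Usando a(0) = -9, obtenemos a(t) = -9. Integrando la aceleración y usando la condición inicial v(0) = 10, obtenemos v(t) = 10 - 9·t. La integral de la velocidad, con x(0) = 7, da la posición: x(t) = -9·t^2/2 + 10·t + 7. De la ecuación de la posición x(t) = -9·t^2/2 + 10·t + 7, sustituimos t = 1 para obtener x = 25/2.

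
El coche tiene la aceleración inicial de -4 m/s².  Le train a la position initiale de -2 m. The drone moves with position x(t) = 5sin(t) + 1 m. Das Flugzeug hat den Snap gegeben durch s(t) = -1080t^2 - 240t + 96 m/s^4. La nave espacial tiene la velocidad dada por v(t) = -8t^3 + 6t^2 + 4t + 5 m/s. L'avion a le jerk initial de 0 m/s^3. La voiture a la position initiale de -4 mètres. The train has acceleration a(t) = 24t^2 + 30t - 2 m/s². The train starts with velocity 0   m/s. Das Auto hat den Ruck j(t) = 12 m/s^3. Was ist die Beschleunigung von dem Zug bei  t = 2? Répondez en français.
De l'équation de l'accélération a(t) = 24·t^2 + 30·t - 2, nous substituons t = 2 pour obtenir a = 154.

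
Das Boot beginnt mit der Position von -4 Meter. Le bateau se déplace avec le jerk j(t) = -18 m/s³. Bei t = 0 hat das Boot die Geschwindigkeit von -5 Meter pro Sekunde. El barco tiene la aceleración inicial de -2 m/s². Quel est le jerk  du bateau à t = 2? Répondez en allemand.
Aus der Gleichung für den Ruck j(t) = -18, setzen wir t = 2 ein und erhalten j = -18.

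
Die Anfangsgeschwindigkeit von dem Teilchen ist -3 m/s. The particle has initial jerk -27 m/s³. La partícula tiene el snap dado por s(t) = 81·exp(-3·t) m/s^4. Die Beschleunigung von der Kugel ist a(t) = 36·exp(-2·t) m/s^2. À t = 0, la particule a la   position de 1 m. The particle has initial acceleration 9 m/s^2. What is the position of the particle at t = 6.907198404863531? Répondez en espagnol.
Partiendo del snap s(t) = 81·exp(-3·t), tomamos 4 integrales. Tomando ∫s(t)dt y aplicando j(0) = -27, encontramos j(t) = -27·exp(-3·t). La integral de la sacudida, con a(0) = 9, da la aceleración: a(t) = 9·exp(-3·t). La antiderivada de la aceleración, con v(0) = -3, da la velocidad: v(t) = -3·exp(-3·t). La antiderivada de la velocidad es la posición. Usando x(0) = 1, obtenemos x(t) = exp(-3·t). Tenemos la posición x(t) = exp(-3·t). Sustituyendo t = 6.907198404863531: x(6.907198404863531) = 1.00167201862278E-9.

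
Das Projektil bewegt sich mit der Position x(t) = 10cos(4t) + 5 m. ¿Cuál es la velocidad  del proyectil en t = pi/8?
Para resolver esto, necesitamos tomar 1 derivada de nuestra ecuación de la posición x(t) = 10·cos(4·t) + 5. Tomando d/dt de x(t), encontramos v(t) = -40·sin(4·t). Tenemos la velocidad v(t) = -40·sin(4·t). Sustituyendo t = pi/8: v(pi/8) = -40.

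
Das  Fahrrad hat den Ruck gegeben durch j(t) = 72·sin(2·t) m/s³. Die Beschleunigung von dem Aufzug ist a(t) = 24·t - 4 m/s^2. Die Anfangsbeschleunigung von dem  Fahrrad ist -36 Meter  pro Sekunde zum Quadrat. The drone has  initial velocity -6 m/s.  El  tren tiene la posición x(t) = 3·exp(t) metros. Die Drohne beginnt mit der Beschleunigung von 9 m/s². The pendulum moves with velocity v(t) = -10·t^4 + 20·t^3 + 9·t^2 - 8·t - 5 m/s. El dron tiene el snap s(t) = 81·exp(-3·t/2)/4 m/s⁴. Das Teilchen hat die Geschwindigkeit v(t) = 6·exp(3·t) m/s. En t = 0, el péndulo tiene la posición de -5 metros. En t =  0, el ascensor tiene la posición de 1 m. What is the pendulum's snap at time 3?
We must differentiate our velocity equation v(t) = -10·t^4 + 20·t^3 + 9·t^2 - 8·t - 5 3 times. The derivative of velocity gives acceleration: a(t) = -40·t^3 + 60·t^2 + 18·t - 8. The derivative of acceleration gives jerk: j(t) = -120·t^2 + 120·t + 18. The derivative of jerk gives snap: s(t) = 120 - 240·t. From the given snap equation s(t) = 120 - 240·t, we substitute t = 3 to get s = -600.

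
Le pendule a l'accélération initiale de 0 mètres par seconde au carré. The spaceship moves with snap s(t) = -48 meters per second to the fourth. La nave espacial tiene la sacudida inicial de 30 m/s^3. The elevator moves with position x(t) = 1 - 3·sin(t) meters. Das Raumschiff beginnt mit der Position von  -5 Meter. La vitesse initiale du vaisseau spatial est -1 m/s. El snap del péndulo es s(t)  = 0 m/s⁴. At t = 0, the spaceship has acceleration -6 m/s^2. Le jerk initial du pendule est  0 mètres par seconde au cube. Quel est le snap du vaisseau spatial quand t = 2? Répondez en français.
De l'équation du snap s(t) = -48, nous substituons t = 2 pour obtenir s = -48.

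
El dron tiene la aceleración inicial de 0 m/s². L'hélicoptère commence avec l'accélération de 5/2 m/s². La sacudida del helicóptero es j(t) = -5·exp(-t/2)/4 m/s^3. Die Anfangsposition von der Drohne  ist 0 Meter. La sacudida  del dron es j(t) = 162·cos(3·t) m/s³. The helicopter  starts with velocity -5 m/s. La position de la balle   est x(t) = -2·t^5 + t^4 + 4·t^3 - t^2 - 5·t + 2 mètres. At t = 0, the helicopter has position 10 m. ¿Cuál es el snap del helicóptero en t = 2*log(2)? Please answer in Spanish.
Partiendo de la sacudida j(t) = -5·exp(-t/2)/4, tomamos 1 derivada. Derivando la sacudida, obtenemos el snap: s(t) = 5·exp(-t/2)/8. De la ecuación del snap s(t) = 5·exp(-t/2)/8, sustituimos t = 2*log(2) para obtener s = 5/16.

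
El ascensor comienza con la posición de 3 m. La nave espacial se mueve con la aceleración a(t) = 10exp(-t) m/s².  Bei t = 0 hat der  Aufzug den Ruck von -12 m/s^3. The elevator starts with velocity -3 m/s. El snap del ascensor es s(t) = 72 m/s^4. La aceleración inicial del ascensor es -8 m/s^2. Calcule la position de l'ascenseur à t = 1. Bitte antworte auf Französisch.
Nous devons trouver la primitive de notre équation du snap s(t) = 72 4 fois. La primitive du snap est le jerk. En utilisant j(0) = -12, nous obtenons j(t) = 72·t - 12. L'intégrale du jerk, avec a(0) = -8, donne l'accélération: a(t) = 36·t^2 - 12·t - 8. L'intégrale de l'accélération est la vitesse. En utilisant v(0) = -3, nous obtenons v(t) = 12·t^3 - 6·t^2 - 8·t - 3. L'intégrale de la vitesse est la position. En utilisant x(0) = 3, nous obtenons x(t) = 3·t^4 - 2·t^3 - 4·t^2 - 3·t + 3. En utilisant x(t) = 3·t^4 - 2·t^3 - 4·t^2 - 3·t + 3 et en substituant t = 1, nous trouvons x = -3.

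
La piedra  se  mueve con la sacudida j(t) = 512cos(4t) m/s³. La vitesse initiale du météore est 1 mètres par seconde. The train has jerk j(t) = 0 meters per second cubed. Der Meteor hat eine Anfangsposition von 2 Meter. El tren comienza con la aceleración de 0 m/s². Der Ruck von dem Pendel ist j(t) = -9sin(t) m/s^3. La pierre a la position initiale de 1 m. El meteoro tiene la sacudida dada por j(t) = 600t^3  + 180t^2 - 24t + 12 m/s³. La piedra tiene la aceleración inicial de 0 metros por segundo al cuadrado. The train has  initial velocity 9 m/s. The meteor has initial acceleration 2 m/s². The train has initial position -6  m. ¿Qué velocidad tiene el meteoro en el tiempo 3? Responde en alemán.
Ausgehend von dem Ruck j(t) = 600·t^3 + 180·t^2 - 24·t + 12, nehmen wir 2 Integrale. Das Integral von dem Ruck, mit a(0) = 2, ergibt die Beschleunigung: a(t) = 150·t^4 + 60·t^3 - 12·t^2 + 12·t + 2. Mit ∫a(t)dt und Anwendung von v(0) = 1, finden wir v(t) = 30·t^5 + 15·t^4 - 4·t^3 + 6·t^2 + 2·t + 1. Aus der Gleichung für die Geschwindigkeit v(t) = 30·t^5 + 15·t^4 - 4·t^3 + 6·t^2 + 2·t + 1, setzen wir t = 3 ein und erhalten v = 8458.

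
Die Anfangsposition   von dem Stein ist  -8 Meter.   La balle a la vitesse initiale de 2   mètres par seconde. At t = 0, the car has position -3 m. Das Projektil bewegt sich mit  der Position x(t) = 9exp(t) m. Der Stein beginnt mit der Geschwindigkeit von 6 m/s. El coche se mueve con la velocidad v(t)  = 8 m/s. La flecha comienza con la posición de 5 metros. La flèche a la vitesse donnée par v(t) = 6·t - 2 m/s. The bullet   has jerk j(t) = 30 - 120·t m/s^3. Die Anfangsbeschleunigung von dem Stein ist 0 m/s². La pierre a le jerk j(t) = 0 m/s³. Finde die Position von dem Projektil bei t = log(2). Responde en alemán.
Aus der Gleichung für die Position x(t) = 9·exp(t), setzen wir t = log(2) ein und erhalten x = 18.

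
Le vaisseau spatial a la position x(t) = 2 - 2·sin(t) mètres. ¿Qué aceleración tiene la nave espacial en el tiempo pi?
Debemos derivar nuestra ecuación de la posición x(t) = 2 - 2·sin(t) 2 veces. Derivando la posición, obtenemos la velocidad: v(t) = -2·cos(t). Derivando la velocidad, obtenemos la aceleración: a(t) = 2·sin(t). Usando a(t) = 2·sin(t) y sustituyendo t = pi, encontramos a = 0.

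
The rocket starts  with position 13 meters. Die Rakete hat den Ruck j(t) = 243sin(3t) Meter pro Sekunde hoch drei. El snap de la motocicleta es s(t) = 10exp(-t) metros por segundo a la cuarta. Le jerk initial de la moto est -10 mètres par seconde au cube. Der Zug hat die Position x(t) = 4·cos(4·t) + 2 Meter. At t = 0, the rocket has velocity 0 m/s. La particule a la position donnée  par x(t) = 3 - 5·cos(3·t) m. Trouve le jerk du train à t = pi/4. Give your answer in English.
We must differentiate our position equation x(t) = 4·cos(4·t) + 2 3 times. The derivative of position gives velocity: v(t) = -16·sin(4·t). Taking d/dt of v(t), we find a(t) = -64·cos(4·t). Differentiating acceleration, we get jerk: j(t) = 256·sin(4·t). From the given jerk equation j(t) = 256·sin(4·t), we substitute t = pi/4 to get j = 0.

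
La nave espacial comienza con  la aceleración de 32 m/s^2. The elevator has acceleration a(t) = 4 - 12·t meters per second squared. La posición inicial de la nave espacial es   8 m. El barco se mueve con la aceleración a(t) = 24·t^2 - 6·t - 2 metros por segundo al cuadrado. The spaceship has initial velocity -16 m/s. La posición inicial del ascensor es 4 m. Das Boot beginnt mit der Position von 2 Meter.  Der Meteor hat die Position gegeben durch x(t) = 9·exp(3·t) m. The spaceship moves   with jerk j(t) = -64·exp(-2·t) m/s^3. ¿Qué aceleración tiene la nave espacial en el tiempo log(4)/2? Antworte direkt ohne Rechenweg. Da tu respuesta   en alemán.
a(log(4)/2) = 8.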